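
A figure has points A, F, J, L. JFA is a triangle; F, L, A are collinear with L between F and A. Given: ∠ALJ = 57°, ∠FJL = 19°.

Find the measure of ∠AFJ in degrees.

1. ∠FLJ = 123°  [linear pair at L on FA]
2. ∠JFL = 38°  [△JFL]
3. ∠AFJ = 38°  [L on ray FA]

∠AFJ = 38°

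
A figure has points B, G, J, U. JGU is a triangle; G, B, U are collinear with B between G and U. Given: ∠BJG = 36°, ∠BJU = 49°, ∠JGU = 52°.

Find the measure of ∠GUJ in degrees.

1. ∠BGJ = 52°  [B on ray GU]
2. ∠GBJ = 92°  [△JGB]
3. ∠JBU = 88°  [linear pair at B on GU]
4. ∠BUJ = 43°  [△JBU]
5. ∠GUJ = 43°  [B on ray UG]

∠GUJ = 43°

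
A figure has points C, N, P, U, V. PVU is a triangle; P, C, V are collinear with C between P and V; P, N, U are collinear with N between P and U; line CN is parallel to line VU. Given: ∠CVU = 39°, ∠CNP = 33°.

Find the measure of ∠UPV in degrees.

1. ∠PVU = 39°  [C on ray VP]
2. ∠PUV = 33°  [CN∥VU, corresponding at N]
3. ∠UPV = 108°  [△PVU]

∠UPV = 108°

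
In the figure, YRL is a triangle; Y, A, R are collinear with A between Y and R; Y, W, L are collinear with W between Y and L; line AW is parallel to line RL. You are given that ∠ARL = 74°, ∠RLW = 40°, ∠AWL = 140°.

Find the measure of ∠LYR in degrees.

1. ∠LRY = 74°  [A on ray RY]
2. ∠RLY = 40°  [W on ray LY]
3. ∠LYR = 66°  [△YRL]

∠LYR = 66°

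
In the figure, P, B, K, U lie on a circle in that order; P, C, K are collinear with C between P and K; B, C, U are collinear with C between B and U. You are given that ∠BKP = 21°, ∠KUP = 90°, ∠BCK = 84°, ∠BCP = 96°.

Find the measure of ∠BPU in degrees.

∠BPU = 144°

1. ∠BUP = 21°  [same arc PB]
2. ∠KBP = 90°  [cyclic PBKU, opposite ∠B+∠U]
3. ∠BPK = 69°  [△PBK]
4. ∠PBU = 15°  [△PCB]
5. ∠BPU = 144°  [△PBU]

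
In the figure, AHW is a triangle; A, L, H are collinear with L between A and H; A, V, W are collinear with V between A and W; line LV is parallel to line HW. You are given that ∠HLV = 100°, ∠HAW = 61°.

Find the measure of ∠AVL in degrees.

∠AVL = 39°

1. ∠ALV = 80°  [linear pair at L on AH]
2. ∠LAV = 61°  [L on AH, V on AW]
3. ∠AVL = 39°  [△ALV]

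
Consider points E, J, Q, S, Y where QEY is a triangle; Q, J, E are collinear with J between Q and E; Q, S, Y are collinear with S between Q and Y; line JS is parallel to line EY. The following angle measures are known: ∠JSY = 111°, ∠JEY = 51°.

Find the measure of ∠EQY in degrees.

∠EQY = 60°

1. ∠JSQ = 69°  [linear pair at S on QY]
2. ∠QEY = 51°  [J on ray EQ]
3. ∠EYQ = 69°  [JS∥EY, corresponding at S]
4. ∠EQY = 60°  [△QEY]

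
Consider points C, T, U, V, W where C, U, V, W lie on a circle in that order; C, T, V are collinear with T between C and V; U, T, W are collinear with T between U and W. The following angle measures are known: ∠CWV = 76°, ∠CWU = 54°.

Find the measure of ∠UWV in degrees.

∠UWV = 22°

1. ∠CUV = 104°  [cyclic CUVW, opposite ∠U+∠W]
2. ∠CVU = 54°  [same arc CU]
3. ∠UCV = 22°  [△CUV]
4. ∠UWV = 22°  [same arc UV]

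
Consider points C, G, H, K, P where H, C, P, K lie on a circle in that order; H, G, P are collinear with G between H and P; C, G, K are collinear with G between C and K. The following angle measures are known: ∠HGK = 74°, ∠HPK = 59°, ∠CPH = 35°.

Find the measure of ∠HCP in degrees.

∠HCP = 130°

1. ∠CGP = 74°  [vertical angles at G]
2. ∠HCK = 59°  [same arc HK]
3. ∠CGH = 106°  [linear pair at G on HP]
4. ∠CHP = 15°  [△HGC]
5. ∠HCP = 130°  [△HCP]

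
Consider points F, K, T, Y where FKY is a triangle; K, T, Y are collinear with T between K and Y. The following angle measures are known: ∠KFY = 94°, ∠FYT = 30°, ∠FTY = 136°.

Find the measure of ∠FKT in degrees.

∠FKT = 56°

1. ∠FYK = 30°  [T on ray YK]
2. ∠FKY = 56°  [△FKY]
3. ∠FKT = 56°  [T on ray KY]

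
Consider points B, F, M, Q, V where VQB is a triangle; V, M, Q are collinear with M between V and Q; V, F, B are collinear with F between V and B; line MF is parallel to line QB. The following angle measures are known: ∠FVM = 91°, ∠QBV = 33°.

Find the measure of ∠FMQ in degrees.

1. ∠BVQ = 91°  [M on VQ, F on VB]
2. ∠BQV = 56°  [△VQB]
3. ∠FMV = 56°  [MF∥QB, corresponding at M]
4. ∠FMQ = 124°  [linear pair at M on VQ]

∠FMQ = 124°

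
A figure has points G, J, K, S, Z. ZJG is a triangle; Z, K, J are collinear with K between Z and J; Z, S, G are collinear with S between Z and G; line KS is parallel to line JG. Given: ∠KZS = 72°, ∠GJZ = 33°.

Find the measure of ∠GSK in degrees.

1. ∠GZJ = 72°  [K on ZJ, S on ZG]
2. ∠JGZ = 75°  [△ZJG]
3. ∠KSZ = 75°  [KS∥JG, corresponding at S]
4. ∠GSK = 105°  [linear pair at S on ZG]

∠GSK = 105°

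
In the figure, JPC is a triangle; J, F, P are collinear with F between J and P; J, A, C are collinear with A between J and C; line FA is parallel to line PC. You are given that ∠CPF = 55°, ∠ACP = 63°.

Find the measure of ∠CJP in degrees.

∠CJP = 62°

1. ∠CPJ = 55°  [F on ray PJ]
2. ∠JCP = 63°  [A on ray CJ]
3. ∠CJP = 62°  [△JPC]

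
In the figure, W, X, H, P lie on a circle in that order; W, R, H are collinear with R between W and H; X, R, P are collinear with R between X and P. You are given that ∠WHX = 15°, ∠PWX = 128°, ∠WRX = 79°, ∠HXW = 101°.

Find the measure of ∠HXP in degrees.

1. ∠HWX = 64°  [△WXH]
2. ∠PHX = 52°  [cyclic WXHP, opposite ∠W+∠H]
3. ∠HPX = 64°  [same arc XH]
4. ∠HXP = 64°  [△XHP]

∠HXP = 64°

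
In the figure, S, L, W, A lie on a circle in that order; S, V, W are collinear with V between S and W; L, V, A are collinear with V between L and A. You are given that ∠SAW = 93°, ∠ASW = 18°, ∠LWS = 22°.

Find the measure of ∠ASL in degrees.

∠ASL = 89°

1. ∠AWS = 69°  [△SWA]
2. ∠LAS = 22°  [same arc SL]
3. ∠ALS = 69°  [same arc SA]
4. ∠ASL = 89°  [△SLA]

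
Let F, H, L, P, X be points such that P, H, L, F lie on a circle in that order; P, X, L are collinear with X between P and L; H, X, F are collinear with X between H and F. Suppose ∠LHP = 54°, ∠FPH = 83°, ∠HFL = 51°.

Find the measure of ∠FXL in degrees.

∠FXL = 107°

1. ∠LFP = 126°  [cyclic PHLF, opposite ∠H+∠F]
2. ∠FLH = 97°  [cyclic PHLF, opposite ∠P+∠L]
3. ∠FHL = 32°  [△HLF]
4. ∠FPL = 32°  [same arc LF]
5. ∠FLP = 22°  [△PLF]
6. ∠FXL = 107°  [△LXF]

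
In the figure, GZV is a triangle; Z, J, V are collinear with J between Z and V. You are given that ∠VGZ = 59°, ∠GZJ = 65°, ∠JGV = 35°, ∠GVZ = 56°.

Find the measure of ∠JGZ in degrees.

1. ∠GVJ = 56°  [J on ray VZ]
2. ∠GJV = 89°  [△GJV]
3. ∠GJZ = 91°  [linear pair at J on ZV]
4. ∠JGZ = 24°  [△GZJ]

∠JGZ = 24°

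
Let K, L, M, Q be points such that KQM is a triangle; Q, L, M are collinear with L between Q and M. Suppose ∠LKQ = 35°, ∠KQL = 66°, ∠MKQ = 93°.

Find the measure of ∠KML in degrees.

∠KML = 21°

1. ∠KQM = 66°  [L on ray QM]
2. ∠KMQ = 21°  [△KQM]
3. ∠KML = 21°  [L on ray MQ]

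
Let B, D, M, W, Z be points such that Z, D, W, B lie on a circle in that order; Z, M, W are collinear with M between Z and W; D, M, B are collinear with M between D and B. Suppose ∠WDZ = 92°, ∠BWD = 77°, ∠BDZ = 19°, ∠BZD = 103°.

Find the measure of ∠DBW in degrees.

1. ∠WBZ = 88°  [cyclic ZDWB, opposite ∠D+∠B]
2. ∠BWZ = 19°  [same arc ZB]
3. ∠BZW = 73°  [△ZWB]
4. ∠BDW = 73°  [same arc WB]
5. ∠DBW = 30°  [△DWB]

∠DBW = 30°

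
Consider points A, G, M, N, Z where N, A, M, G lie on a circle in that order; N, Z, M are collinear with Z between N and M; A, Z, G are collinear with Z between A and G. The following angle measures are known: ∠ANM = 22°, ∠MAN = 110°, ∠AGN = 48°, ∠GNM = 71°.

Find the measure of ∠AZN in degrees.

1. ∠AGM = 22°  [same arc AM]
2. ∠MGN = 70°  [cyclic NAMG, opposite ∠A+∠G]
3. ∠GMN = 39°  [△NMG]
4. ∠GZM = 119°  [△MZG]
5. ∠AZN = 119°  [vertical angles at Z]

∠AZN = 119°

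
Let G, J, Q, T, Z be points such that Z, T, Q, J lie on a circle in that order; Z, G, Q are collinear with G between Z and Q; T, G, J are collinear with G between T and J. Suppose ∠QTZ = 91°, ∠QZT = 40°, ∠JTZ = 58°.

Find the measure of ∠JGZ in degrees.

1. ∠QJZ = 89°  [cyclic ZTQJ, opposite ∠T+∠J]
2. ∠TQZ = 49°  [△ZTQ]
3. ∠JQZ = 58°  [same arc ZJ]
4. ∠JZQ = 33°  [△ZQJ]
5. ∠TJZ = 49°  [same arc ZT]
6. ∠JGZ = 98°  [△ZGJ]

∠JGZ = 98°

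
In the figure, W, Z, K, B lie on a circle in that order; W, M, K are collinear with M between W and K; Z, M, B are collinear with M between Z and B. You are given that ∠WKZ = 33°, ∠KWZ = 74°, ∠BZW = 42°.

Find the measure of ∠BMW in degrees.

∠BMW = 116°

1. ∠KBZ = 74°  [same arc ZK]
2. ∠BKW = 42°  [same arc WB]
3. ∠BMK = 64°  [△KMB]
4. ∠BMW = 116°  [linear pair at M on WK]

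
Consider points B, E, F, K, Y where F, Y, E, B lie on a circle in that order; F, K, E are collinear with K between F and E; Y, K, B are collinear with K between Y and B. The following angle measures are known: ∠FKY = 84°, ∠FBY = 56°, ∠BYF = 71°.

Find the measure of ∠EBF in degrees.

∠EBF = 81°

1. ∠EFY = 25°  [△FKY]
2. ∠FEY = 56°  [same arc FY]
3. ∠EYF = 99°  [△FYE]
4. ∠EBF = 81°  [cyclic FYEB, opposite ∠Y+∠B]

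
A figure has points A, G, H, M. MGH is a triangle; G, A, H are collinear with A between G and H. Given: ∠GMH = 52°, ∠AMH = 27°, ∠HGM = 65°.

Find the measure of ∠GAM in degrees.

1. ∠GHM = 63°  [△MGH]
2. ∠AHM = 63°  [A on ray HG]
3. ∠HAM = 90°  [△MAH]
4. ∠GAM = 90°  [linear pair at A on GH]

∠GAM = 90°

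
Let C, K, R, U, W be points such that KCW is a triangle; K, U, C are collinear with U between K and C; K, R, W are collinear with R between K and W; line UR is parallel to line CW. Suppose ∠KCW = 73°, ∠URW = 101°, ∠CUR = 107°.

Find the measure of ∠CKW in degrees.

∠CKW = 28°

1. ∠KUR = 73°  [UR∥CW, corresponding at U]
2. ∠KRU = 79°  [linear pair at R on KW]
3. ∠RKU = 28°  [△KUR]
4. ∠CKW = 28°  [U on KC, R on KW]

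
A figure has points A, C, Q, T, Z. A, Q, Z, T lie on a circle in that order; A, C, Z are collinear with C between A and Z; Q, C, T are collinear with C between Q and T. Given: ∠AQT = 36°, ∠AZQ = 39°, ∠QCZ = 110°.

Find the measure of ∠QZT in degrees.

1. ∠ATQ = 39°  [same arc AQ]
2. ∠QAT = 105°  [△AQT]
3. ∠QZT = 75°  [cyclic AQZT, opposite ∠A+∠Z]

∠QZT = 75°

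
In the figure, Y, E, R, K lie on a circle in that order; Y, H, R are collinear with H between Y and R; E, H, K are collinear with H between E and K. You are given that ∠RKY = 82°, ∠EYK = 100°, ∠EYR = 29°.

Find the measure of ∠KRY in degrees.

1. ∠ERK = 80°  [cyclic YERK, opposite ∠Y+∠R]
2. ∠EKR = 29°  [same arc ER]
3. ∠KER = 71°  [△ERK]
4. ∠KYR = 71°  [same arc RK]
5. ∠KRY = 27°  [△YRK]

∠KRY = 27°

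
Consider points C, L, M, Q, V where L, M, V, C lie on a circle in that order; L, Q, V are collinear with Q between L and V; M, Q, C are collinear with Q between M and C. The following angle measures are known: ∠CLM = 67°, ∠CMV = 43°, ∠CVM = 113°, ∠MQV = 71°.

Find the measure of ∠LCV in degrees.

1. ∠MCV = 24°  [△MVC]
2. ∠LVM = 66°  [△MQV]
3. ∠MLV = 24°  [same arc MV]
4. ∠LMV = 90°  [△LMV]
5. ∠LCV = 90°  [cyclic LMVC, opposite ∠M+∠C]

∠LCV = 90°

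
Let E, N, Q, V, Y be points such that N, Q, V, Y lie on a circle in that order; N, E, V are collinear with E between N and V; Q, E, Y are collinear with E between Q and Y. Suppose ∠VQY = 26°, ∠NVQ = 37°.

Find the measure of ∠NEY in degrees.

1. ∠VNY = 26°  [same arc VY]
2. ∠NYQ = 37°  [same arc NQ]
3. ∠NEY = 117°  [△NEY]

∠NEY = 117°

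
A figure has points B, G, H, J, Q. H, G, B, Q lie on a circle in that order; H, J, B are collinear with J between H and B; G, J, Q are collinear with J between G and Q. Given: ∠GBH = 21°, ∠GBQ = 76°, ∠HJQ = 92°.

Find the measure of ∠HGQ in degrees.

1. ∠GQH = 21°  [same arc HG]
2. ∠GHQ = 104°  [cyclic HGBQ, opposite ∠H+∠B]
3. ∠HGQ = 55°  [△HGQ]

∠HGQ = 55°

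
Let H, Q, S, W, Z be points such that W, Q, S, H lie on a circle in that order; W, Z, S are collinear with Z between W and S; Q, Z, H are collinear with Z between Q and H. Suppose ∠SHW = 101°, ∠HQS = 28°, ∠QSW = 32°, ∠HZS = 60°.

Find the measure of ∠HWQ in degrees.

1. ∠SQW = 79°  [cyclic WQSH, opposite ∠Q+∠H]
2. ∠QHW = 32°  [same arc WQ]
3. ∠QWS = 69°  [△WQS]
4. ∠QZW = 60°  [vertical angles at Z]
5. ∠HQW = 51°  [△WZQ]
6. ∠HWQ = 97°  [△WQH]

∠HWQ = 97°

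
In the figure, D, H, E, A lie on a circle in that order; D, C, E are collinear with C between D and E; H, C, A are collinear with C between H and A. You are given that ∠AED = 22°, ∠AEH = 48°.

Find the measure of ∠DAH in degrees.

∠DAH = 26°

1. ∠AHD = 22°  [same arc DA]
2. ∠ADH = 132°  [cyclic DHEA, opposite ∠D+∠E]
3. ∠DAH = 26°  [△DHA]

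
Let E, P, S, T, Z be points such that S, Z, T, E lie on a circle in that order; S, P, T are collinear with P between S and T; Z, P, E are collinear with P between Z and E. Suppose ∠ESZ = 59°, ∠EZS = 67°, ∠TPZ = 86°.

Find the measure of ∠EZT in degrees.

∠EZT = 40°

1. ∠SEZ = 54°  [△SZE]
2. ∠STZ = 54°  [same arc SZ]
3. ∠EZT = 40°  [△ZPT]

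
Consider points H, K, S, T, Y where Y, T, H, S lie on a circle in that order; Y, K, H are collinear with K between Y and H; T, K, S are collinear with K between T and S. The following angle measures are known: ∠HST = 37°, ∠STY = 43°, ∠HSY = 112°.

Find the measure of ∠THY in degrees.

1. ∠HYT = 37°  [same arc TH]
2. ∠HTY = 68°  [cyclic YTHS, opposite ∠T+∠S]
3. ∠THY = 75°  [△YTH]

∠THY = 75°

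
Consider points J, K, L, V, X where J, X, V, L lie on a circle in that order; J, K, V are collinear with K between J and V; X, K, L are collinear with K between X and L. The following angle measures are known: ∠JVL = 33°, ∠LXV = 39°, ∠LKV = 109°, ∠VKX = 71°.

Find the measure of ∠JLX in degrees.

∠JLX = 70°

1. ∠LJV = 39°  [same arc VL]
2. ∠JKL = 71°  [linear pair at K on JV]
3. ∠JLX = 70°  [△JKL]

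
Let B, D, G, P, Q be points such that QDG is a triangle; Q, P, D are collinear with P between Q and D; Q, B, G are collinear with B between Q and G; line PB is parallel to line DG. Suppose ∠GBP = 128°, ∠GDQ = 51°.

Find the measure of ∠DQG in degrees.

1. ∠PBQ = 52°  [linear pair at B on QG]
2. ∠BPQ = 51°  [PB∥DG, corresponding at P]
3. ∠BQP = 77°  [△QPB]
4. ∠DQG = 77°  [P on QD, B on QG]

∠DQG = 77°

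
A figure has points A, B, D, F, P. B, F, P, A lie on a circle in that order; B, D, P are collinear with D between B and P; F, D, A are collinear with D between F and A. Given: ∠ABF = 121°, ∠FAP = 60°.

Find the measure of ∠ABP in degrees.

1. ∠APF = 59°  [cyclic BFPA, opposite ∠B+∠P]
2. ∠AFP = 61°  [△FPA]
3. ∠ABP = 61°  [same arc PA]

∠ABP = 61°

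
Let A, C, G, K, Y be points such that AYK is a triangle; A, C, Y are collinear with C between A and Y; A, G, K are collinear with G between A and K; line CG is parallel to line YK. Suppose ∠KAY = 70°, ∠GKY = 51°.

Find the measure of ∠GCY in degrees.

1. ∠AKY = 51°  [G on ray KA]
2. ∠AYK = 59°  [△AYK]
3. ∠ACG = 59°  [CG∥YK, corresponding at C]
4. ∠GCY = 121°  [linear pair at C on AY]

∠GCY = 121°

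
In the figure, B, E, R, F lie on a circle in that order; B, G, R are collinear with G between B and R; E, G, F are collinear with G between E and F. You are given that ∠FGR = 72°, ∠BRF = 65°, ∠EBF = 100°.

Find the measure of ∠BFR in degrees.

1. ∠BGF = 108°  [linear pair at G on BR]
2. ∠BEF = 65°  [same arc BF]
3. ∠BFE = 15°  [△BEF]
4. ∠FBR = 57°  [△BGF]
5. ∠BFR = 58°  [△BRF]

∠BFR = 58°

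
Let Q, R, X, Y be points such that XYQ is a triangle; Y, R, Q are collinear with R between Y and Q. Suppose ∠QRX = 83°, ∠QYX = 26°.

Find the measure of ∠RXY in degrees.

1. ∠XRY = 97°  [linear pair at R on YQ]
2. ∠RYX = 26°  [R on ray YQ]
3. ∠RXY = 57°  [△XYR]

∠RXY = 57°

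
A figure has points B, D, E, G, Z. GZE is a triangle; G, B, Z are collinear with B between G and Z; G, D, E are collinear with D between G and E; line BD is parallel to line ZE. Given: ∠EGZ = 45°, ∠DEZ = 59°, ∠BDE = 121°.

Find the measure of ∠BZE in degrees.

1. ∠GEZ = 59°  [D on ray EG]
2. ∠EZG = 76°  [△GZE]
3. ∠BZE = 76°  [B on ray ZG]

∠BZE = 76°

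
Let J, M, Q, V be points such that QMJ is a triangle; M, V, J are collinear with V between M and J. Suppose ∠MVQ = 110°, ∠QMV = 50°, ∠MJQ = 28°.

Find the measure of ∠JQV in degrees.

∠JQV = 82°

1. ∠JVQ = 70°  [linear pair at V on MJ]
2. ∠QJV = 28°  [V on ray JM]
3. ∠JQV = 82°  [△QVJ]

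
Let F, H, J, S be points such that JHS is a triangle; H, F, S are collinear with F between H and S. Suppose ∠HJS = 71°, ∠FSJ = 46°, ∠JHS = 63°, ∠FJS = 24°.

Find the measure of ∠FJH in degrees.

1. ∠JFS = 110°  [△JFS]
2. ∠FHJ = 63°  [F on ray HS]
3. ∠HFJ = 70°  [linear pair at F on HS]
4. ∠FJH = 47°  [△JHF]

∠FJH = 47°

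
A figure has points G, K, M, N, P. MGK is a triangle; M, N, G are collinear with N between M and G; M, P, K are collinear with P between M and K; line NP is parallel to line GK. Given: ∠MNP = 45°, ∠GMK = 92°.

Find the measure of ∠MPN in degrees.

∠MPN = 43°

1. ∠KGM = 45°  [NP∥GK, corresponding at N]
2. ∠GKM = 43°  [△MGK]
3. ∠MPN = 43°  [NP∥GK, corresponding at P]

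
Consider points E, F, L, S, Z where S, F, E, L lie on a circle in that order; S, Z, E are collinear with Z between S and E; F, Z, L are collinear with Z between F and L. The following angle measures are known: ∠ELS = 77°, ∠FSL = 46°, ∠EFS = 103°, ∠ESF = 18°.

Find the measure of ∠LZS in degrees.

∠LZS = 93°

1. ∠FEL = 134°  [cyclic SFEL, opposite ∠S+∠E]
2. ∠FES = 59°  [△SFE]
3. ∠ELF = 18°  [same arc FE]
4. ∠EFL = 28°  [△FEL]
5. ∠FLS = 59°  [same arc SF]
6. ∠ESL = 28°  [same arc EL]
7. ∠LZS = 93°  [△SZL]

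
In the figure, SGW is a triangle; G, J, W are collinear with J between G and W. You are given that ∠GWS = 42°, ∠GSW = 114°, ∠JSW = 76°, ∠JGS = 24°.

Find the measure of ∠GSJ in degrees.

1. ∠JWS = 42°  [J on ray WG]
2. ∠SJW = 62°  [△SJW]
3. ∠GJS = 118°  [linear pair at J on GW]
4. ∠GSJ = 38°  [△SGJ]

∠GSJ = 38°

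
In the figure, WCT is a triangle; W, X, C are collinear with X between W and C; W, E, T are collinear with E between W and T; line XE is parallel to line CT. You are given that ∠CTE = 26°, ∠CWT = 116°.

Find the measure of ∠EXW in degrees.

1. ∠CTW = 26°  [E on ray TW]
2. ∠TCW = 38°  [△WCT]
3. ∠EXW = 38°  [XE∥CT, corresponding at X]

∠EXW = 38°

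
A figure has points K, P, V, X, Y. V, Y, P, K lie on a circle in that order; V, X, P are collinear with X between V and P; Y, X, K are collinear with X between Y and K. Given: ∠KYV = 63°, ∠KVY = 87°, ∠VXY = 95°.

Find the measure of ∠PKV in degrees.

1. ∠VKY = 30°  [△VYK]
2. ∠PVY = 22°  [△VXY]
3. ∠VPY = 30°  [same arc VY]
4. ∠PYV = 128°  [△VYP]
5. ∠PKV = 52°  [cyclic VYPK, opposite ∠Y+∠K]

∠PKV = 52°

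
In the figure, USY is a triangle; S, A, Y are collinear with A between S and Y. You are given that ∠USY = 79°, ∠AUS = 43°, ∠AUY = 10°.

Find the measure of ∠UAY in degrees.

∠UAY = 122°

1. ∠ASU = 79°  [A on ray SY]
2. ∠SAU = 58°  [△USA]
3. ∠UAY = 122°  [linear pair at A on SY]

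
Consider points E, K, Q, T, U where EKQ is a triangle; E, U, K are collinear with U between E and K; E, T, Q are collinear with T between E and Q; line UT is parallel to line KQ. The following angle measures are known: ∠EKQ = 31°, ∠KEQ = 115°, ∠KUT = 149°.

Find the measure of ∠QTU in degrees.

1. ∠EQK = 34°  [△EKQ]
2. ∠ETU = 34°  [UT∥KQ, corresponding at T]
3. ∠QTU = 146°  [linear pair at T on EQ]

∠QTU = 146°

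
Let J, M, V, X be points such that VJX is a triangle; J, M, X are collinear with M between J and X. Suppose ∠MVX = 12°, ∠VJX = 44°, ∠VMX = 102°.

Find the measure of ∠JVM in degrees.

∠JVM = 58°

1. ∠MJV = 44°  [M on ray JX]
2. ∠JMV = 78°  [linear pair at M on JX]
3. ∠JVM = 58°  [△VJM]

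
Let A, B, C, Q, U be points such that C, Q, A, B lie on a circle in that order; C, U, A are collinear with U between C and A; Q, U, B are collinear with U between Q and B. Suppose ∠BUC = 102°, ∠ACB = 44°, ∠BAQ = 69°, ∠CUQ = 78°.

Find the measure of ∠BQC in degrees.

∠BQC = 35°

1. ∠CBQ = 34°  [△CUB]
2. ∠BCQ = 111°  [cyclic CQAB, opposite ∠C+∠A]
3. ∠BQC = 35°  [△CQB]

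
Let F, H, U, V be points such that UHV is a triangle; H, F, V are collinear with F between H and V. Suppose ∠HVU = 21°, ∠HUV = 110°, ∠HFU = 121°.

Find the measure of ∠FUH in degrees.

∠FUH = 10°

1. ∠UHV = 49°  [△UHV]
2. ∠FHU = 49°  [F on ray HV]
3. ∠FUH = 10°  [△UHF]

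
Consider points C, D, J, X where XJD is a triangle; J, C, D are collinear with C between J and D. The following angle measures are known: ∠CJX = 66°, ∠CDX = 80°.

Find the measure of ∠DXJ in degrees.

1. ∠DJX = 66°  [C on ray JD]
2. ∠JDX = 80°  [C on ray DJ]
3. ∠DXJ = 34°  [△XJD]

∠DXJ = 34°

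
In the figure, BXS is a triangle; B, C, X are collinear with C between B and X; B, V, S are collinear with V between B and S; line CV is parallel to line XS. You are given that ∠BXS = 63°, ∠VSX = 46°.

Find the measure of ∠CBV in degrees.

∠CBV = 71°

1. ∠BSX = 46°  [V on ray SB]
2. ∠SBX = 71°  [△BXS]
3. ∠CBV = 71°  [C on BX, V on BS]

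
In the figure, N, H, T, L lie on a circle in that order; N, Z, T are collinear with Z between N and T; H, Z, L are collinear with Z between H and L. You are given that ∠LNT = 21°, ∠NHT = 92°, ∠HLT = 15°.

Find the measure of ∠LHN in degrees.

1. ∠NLT = 88°  [cyclic NHTL, opposite ∠H+∠L]
2. ∠LTN = 71°  [△NTL]
3. ∠LHN = 71°  [same arc NL]

∠LHN = 71°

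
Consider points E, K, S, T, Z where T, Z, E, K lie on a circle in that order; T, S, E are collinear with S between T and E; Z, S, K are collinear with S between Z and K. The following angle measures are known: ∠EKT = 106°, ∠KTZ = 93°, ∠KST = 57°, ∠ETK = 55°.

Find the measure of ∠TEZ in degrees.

1. ∠ESZ = 57°  [vertical angles at S]
2. ∠EZK = 55°  [same arc EK]
3. ∠TEZ = 68°  [△ZSE]

∠TEZ = 68°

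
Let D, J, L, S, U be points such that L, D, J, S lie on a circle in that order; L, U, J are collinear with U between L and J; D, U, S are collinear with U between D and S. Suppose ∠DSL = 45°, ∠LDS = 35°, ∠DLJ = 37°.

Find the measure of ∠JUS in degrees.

1. ∠LJS = 35°  [same arc LS]
2. ∠DSJ = 37°  [same arc DJ]
3. ∠JUS = 108°  [△JUS]

∠JUS = 108°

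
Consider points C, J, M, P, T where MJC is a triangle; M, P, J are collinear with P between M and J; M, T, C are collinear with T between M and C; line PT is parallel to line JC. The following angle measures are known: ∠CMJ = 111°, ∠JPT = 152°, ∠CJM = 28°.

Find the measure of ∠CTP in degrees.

1. ∠JCM = 41°  [△MJC]
2. ∠MTP = 41°  [PT∥JC, corresponding at T]
3. ∠CTP = 139°  [linear pair at T on MC]

∠CTP = 139°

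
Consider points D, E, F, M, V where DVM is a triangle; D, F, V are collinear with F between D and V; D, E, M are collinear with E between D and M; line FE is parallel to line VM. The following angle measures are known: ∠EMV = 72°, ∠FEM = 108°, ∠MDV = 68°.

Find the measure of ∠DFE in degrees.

1. ∠DEF = 72°  [linear pair at E on DM]
2. ∠EDF = 68°  [F on DV, E on DM]
3. ∠DFE = 40°  [△DFE]

∠DFE = 40°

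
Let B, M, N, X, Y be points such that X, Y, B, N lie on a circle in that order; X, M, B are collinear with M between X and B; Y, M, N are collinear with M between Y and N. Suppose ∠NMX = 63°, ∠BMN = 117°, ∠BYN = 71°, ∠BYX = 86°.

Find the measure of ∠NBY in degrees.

∠NBY = 61°

1. ∠BMY = 63°  [vertical angles at M]
2. ∠XBY = 46°  [△YMB]
3. ∠BXY = 48°  [△XYB]
4. ∠BNY = 48°  [same arc YB]
5. ∠NBY = 61°  [△YBN]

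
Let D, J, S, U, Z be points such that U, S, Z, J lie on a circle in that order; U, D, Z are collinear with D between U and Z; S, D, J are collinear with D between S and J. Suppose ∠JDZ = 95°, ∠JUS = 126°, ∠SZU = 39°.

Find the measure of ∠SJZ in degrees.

∠SJZ = 70°

1. ∠SDU = 95°  [vertical angles at D]
2. ∠JZS = 54°  [cyclic USZJ, opposite ∠U+∠Z]
3. ∠SDZ = 85°  [linear pair at D on UZ]
4. ∠JSZ = 56°  [△SDZ]
5. ∠SJZ = 70°  [△SZJ]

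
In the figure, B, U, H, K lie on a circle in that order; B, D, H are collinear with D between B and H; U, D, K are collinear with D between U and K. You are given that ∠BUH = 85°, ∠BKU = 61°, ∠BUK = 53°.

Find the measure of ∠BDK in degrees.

1. ∠BKH = 95°  [cyclic BUHK, opposite ∠U+∠K]
2. ∠BHK = 53°  [same arc BK]
3. ∠HBK = 32°  [△BHK]
4. ∠BDK = 87°  [△BDK]

∠BDK = 87°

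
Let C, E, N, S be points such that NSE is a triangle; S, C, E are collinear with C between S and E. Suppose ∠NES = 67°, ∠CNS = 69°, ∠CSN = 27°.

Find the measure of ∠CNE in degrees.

1. ∠CEN = 67°  [C on ray ES]
2. ∠NCS = 84°  [△NSC]
3. ∠ECN = 96°  [linear pair at C on SE]
4. ∠CNE = 17°  [△NCE]

∠CNE = 17°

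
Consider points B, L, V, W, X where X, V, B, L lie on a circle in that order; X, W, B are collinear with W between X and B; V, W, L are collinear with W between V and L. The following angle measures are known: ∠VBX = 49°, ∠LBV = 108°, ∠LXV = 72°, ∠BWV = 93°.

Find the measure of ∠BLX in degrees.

1. ∠VLX = 49°  [same arc XV]
2. ∠LVX = 59°  [△XVL]
3. ∠LWX = 93°  [vertical angles at W]
4. ∠BXL = 38°  [△XWL]
5. ∠LBX = 59°  [same arc XL]
6. ∠BLX = 83°  [△XBL]

∠BLX = 83°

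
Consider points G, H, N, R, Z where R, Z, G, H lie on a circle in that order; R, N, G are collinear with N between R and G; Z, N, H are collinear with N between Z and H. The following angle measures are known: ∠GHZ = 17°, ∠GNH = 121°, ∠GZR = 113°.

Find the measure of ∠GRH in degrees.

1. ∠HGR = 42°  [△GNH]
2. ∠GHR = 67°  [cyclic RZGH, opposite ∠Z+∠H]
3. ∠GRH = 71°  [△RGH]

∠GRH = 71°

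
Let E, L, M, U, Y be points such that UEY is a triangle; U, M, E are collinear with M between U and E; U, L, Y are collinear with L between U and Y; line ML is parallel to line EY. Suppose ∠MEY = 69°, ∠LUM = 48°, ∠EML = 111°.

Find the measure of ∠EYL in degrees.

∠EYL = 63°

1. ∠UEY = 69°  [M on ray EU]
2. ∠EUY = 48°  [M on UE, L on UY]
3. ∠EYU = 63°  [△UEY]
4. ∠EYL = 63°  [L on ray YU]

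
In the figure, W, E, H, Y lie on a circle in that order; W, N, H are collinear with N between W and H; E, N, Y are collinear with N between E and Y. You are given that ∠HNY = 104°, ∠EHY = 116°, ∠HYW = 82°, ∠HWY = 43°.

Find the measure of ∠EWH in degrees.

1. ∠ENW = 104°  [vertical angles at N]
2. ∠WNY = 76°  [linear pair at N on WH]
3. ∠EWY = 64°  [cyclic WEHY, opposite ∠W+∠H]
4. ∠EYW = 61°  [△WNY]
5. ∠WEY = 55°  [△WEY]
6. ∠EWH = 21°  [△WNE]

∠EWH = 21°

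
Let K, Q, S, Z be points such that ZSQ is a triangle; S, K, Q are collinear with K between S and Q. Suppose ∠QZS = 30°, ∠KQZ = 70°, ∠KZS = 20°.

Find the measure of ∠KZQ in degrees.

1. ∠SQZ = 70°  [K on ray QS]
2. ∠QSZ = 80°  [△ZSQ]
3. ∠KSZ = 80°  [K on ray SQ]
4. ∠SKZ = 80°  [△ZSK]
5. ∠QKZ = 100°  [linear pair at K on SQ]
6. ∠KZQ = 10°  [△ZKQ]

∠KZQ = 10°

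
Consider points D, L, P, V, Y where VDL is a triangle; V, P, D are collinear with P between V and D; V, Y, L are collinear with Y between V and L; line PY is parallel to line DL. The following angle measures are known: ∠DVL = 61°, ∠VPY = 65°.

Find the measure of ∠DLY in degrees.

1. ∠PVY = 61°  [P on VD, Y on VL]
2. ∠PYV = 54°  [△VPY]
3. ∠LYP = 126°  [linear pair at Y on VL]
4. ∠DLY = 54°  [PY∥DL, co-interior at L–Y]

∠DLY = 54°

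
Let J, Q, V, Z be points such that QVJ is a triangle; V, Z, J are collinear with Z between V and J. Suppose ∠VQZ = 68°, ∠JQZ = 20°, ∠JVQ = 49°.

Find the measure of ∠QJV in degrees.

∠QJV = 43°

1. ∠QVZ = 49°  [Z on ray VJ]
2. ∠QZV = 63°  [△QVZ]
3. ∠JZQ = 117°  [linear pair at Z on VJ]
4. ∠QJZ = 43°  [△QZJ]
5. ∠QJV = 43°  [Z on ray JV]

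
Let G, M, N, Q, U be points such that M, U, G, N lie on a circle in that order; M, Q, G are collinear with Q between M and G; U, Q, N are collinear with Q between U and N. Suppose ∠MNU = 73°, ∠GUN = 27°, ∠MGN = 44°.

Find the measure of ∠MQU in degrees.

1. ∠MGU = 73°  [same arc MU]
2. ∠GQU = 80°  [△UQG]
3. ∠MQU = 100°  [linear pair at Q on MG]

∠MQU = 100°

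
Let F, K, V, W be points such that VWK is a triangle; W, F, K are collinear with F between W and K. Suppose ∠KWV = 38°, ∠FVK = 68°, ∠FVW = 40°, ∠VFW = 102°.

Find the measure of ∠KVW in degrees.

1. ∠KFV = 78°  [linear pair at F on WK]
2. ∠FKV = 34°  [△VFK]
3. ∠VKW = 34°  [F on ray KW]
4. ∠KVW = 108°  [△VWK]

∠KVW = 108°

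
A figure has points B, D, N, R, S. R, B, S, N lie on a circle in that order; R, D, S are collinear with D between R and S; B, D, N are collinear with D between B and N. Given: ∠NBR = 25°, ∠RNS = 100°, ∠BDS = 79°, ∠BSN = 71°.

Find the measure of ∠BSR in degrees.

∠BSR = 46°

1. ∠NSR = 25°  [same arc RN]
2. ∠NRS = 55°  [△RSN]
3. ∠NBS = 55°  [same arc SN]
4. ∠BSR = 46°  [△BDS]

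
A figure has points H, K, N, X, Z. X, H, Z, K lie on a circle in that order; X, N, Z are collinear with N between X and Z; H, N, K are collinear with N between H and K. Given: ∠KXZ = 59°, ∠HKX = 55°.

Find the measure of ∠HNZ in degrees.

∠HNZ = 66°

1. ∠KHZ = 59°  [same arc ZK]
2. ∠HZX = 55°  [same arc XH]
3. ∠HNZ = 66°  [△HNZ]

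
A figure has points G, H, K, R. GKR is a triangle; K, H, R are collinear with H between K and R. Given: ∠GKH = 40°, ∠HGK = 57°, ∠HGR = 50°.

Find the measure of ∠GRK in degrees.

∠GRK = 33°

1. ∠GHK = 83°  [△GKH]
2. ∠GHR = 97°  [linear pair at H on KR]
3. ∠GRH = 33°  [△GHR]
4. ∠GRK = 33°  [H on ray RK]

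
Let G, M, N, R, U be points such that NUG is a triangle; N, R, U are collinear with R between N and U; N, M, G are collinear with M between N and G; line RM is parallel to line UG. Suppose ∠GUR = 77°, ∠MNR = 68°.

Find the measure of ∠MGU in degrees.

1. ∠GUN = 77°  [R on ray UN]
2. ∠GNU = 68°  [R on NU, M on NG]
3. ∠NGU = 35°  [△NUG]
4. ∠MGU = 35°  [M on ray GN]

∠MGU = 35°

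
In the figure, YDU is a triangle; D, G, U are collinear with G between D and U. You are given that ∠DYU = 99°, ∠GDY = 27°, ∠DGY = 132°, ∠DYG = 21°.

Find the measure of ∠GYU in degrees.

1. ∠UDY = 27°  [G on ray DU]
2. ∠UGY = 48°  [linear pair at G on DU]
3. ∠DUY = 54°  [△YDU]
4. ∠GUY = 54°  [G on ray UD]
5. ∠GYU = 78°  [△YGU]

∠GYU = 78°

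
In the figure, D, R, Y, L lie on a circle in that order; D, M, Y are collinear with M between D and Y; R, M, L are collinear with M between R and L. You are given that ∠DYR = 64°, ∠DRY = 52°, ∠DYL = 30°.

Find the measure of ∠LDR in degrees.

∠LDR = 86°

1. ∠DLR = 64°  [same arc DR]
2. ∠DRL = 30°  [same arc DL]
3. ∠LDR = 86°  [△DRL]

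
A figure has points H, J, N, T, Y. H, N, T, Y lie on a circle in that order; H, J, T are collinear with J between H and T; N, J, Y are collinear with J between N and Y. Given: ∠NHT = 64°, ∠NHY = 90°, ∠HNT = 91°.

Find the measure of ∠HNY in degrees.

1. ∠HTN = 25°  [△HNT]
2. ∠HYN = 25°  [same arc HN]
3. ∠HNY = 65°  [△HNY]

∠HNY = 65°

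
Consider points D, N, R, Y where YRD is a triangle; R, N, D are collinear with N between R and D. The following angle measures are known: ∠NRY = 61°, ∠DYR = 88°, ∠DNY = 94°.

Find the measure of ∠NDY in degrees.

∠NDY = 31°

1. ∠DRY = 61°  [N on ray RD]
2. ∠RDY = 31°  [△YRD]
3. ∠NDY = 31°  [N on ray DR]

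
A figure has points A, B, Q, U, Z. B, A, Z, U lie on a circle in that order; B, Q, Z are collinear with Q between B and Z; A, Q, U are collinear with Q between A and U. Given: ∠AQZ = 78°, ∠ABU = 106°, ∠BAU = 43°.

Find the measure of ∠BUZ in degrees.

1. ∠BQU = 78°  [vertical angles at Q]
2. ∠AUB = 31°  [△BAU]
3. ∠BZU = 43°  [same arc BU]
4. ∠UBZ = 71°  [△BQU]
5. ∠BUZ = 66°  [△BZU]

∠BUZ = 66°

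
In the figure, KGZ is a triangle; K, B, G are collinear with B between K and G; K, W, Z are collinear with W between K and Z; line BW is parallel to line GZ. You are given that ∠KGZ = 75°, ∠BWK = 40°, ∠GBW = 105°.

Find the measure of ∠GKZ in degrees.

∠GKZ = 65°

1. ∠KBW = 75°  [BW∥GZ, corresponding at B]
2. ∠BKW = 65°  [△KBW]
3. ∠GKZ = 65°  [B on KG, W on KZ]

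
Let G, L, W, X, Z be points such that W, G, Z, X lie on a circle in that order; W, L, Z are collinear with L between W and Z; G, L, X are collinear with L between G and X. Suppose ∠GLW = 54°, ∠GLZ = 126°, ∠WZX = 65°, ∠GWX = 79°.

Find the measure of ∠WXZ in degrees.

1. ∠WLX = 126°  [vertical angles at L]
2. ∠WGX = 65°  [same arc WX]
3. ∠GXW = 36°  [△WGX]
4. ∠XWZ = 18°  [△WLX]
5. ∠WXZ = 97°  [△WZX]

∠WXZ = 97°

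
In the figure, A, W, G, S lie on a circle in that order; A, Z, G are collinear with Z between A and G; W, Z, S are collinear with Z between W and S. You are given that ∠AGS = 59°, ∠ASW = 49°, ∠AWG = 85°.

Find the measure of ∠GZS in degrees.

1. ∠AWS = 59°  [same arc AS]
2. ∠AGW = 49°  [same arc AW]
3. ∠GAW = 46°  [△AWG]
4. ∠AZW = 75°  [△AZW]
5. ∠GZS = 75°  [vertical angles at Z]

∠GZS = 75°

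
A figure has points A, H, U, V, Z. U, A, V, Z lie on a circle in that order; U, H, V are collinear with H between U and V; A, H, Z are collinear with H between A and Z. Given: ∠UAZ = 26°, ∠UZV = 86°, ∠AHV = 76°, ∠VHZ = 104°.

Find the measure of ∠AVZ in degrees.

1. ∠UVZ = 26°  [same arc UZ]
2. ∠VUZ = 68°  [△UVZ]
3. ∠AZV = 50°  [△VHZ]
4. ∠VAZ = 68°  [same arc VZ]
5. ∠AVZ = 62°  [△AVZ]

∠AVZ = 62°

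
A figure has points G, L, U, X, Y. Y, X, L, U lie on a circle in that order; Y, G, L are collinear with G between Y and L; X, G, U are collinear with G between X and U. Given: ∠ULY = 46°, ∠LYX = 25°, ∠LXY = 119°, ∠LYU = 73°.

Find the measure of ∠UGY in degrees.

∠UGY = 71°

1. ∠LUX = 25°  [same arc XL]
2. ∠LGU = 109°  [△LGU]
3. ∠UGY = 71°  [linear pair at G on YL]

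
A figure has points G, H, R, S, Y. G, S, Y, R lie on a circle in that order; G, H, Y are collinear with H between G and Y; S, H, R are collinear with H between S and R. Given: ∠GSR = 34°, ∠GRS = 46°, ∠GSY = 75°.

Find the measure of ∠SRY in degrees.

∠SRY = 59°

1. ∠GYS = 46°  [same arc GS]
2. ∠SGY = 59°  [△GSY]
3. ∠SRY = 59°  [same arc SY]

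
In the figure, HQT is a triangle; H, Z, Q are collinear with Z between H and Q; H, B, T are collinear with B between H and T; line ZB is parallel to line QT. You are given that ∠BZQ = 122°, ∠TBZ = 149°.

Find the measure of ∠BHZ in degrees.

∠BHZ = 91°

1. ∠BZH = 58°  [linear pair at Z on HQ]
2. ∠HBZ = 31°  [linear pair at B on HT]
3. ∠BHZ = 91°  [△HZB]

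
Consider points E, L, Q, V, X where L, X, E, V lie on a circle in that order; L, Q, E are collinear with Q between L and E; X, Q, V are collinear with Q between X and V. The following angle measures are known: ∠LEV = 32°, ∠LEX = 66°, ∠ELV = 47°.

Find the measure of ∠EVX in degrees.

∠EVX = 35°

1. ∠LVX = 66°  [same arc LX]
2. ∠LQV = 67°  [△LQV]
3. ∠EQV = 113°  [linear pair at Q on LE]
4. ∠EVX = 35°  [△EQV]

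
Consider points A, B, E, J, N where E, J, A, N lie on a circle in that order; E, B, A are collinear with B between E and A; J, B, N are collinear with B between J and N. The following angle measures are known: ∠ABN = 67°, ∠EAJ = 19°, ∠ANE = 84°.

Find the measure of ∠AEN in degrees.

1. ∠EBN = 113°  [linear pair at B on EA]
2. ∠ENJ = 19°  [same arc EJ]
3. ∠AEN = 48°  [△EBN]

∠AEN = 48°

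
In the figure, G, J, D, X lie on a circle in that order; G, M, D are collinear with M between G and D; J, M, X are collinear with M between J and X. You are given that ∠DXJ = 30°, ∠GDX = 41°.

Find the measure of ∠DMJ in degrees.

∠DMJ = 71°

1. ∠DGJ = 30°  [same arc JD]
2. ∠GJX = 41°  [same arc GX]
3. ∠GMJ = 109°  [△GMJ]
4. ∠DMJ = 71°  [linear pair at M on GD]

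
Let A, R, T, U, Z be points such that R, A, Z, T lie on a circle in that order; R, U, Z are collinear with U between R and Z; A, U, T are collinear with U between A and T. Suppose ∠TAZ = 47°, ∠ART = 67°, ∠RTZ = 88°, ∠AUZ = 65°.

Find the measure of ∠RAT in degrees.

∠RAT = 45°

1. ∠TRZ = 47°  [same arc ZT]
2. ∠RZT = 45°  [△RZT]
3. ∠RAT = 45°  [same arc RT]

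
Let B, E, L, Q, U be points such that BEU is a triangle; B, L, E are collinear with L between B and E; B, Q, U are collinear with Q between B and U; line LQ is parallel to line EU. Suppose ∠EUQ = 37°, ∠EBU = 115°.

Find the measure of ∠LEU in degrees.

1. ∠BUE = 37°  [Q on ray UB]
2. ∠BEU = 28°  [△BEU]
3. ∠LEU = 28°  [L on ray EB]

∠LEU = 28°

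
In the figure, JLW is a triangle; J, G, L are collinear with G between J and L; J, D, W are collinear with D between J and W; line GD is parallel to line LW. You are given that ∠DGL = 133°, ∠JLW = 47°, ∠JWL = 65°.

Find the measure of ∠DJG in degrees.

1. ∠DGJ = 47°  [linear pair at G on JL]
2. ∠GDJ = 65°  [GD∥LW, corresponding at D]
3. ∠DJG = 68°  [△JGD]

∠DJG = 68°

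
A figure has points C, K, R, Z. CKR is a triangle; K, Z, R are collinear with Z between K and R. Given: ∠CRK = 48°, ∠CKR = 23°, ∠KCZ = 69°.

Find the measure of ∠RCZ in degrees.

1. ∠CRZ = 48°  [Z on ray RK]
2. ∠CKZ = 23°  [Z on ray KR]
3. ∠CZK = 88°  [△CKZ]
4. ∠CZR = 92°  [linear pair at Z on KR]
5. ∠RCZ = 40°  [△CZR]

∠RCZ = 40°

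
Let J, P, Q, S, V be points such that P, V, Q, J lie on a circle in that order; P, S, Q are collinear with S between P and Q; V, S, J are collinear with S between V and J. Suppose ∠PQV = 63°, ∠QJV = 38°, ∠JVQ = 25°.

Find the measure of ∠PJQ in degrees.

∠PJQ = 101°

1. ∠QPV = 38°  [same arc VQ]
2. ∠PVQ = 79°  [△PVQ]
3. ∠PJQ = 101°  [cyclic PVQJ, opposite ∠V+∠J]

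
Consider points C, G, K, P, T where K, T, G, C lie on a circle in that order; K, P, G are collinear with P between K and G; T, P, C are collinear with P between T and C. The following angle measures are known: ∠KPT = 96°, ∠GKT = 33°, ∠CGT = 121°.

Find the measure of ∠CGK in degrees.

1. ∠CPG = 96°  [vertical angles at P]
2. ∠GCT = 33°  [same arc TG]
3. ∠CGK = 51°  [△GPC]

∠CGK = 51°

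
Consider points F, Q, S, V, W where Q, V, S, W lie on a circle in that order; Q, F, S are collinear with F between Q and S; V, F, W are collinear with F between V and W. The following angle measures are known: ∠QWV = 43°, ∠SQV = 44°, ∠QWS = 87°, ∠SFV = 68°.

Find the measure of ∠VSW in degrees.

1. ∠QSV = 43°  [same arc QV]
2. ∠SWV = 44°  [same arc VS]
3. ∠SVW = 69°  [△VFS]
4. ∠VSW = 67°  [△VSW]

∠VSW = 67°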